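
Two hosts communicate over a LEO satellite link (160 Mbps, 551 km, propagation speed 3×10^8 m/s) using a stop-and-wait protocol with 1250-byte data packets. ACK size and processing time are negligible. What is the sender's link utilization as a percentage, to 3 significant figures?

1.67 %

t_tx = L/R = 10000/160000000 = 6.25e-05 s.
t_prop = 551000/300000000 = 0.00183667 s; RTT = 0.00367333 s.
Cycle = t_tx + RTT = 0.00373583 s.
Utilization = t_tx / cycle = 6.25e-05/0.00373583 = 1.67 %.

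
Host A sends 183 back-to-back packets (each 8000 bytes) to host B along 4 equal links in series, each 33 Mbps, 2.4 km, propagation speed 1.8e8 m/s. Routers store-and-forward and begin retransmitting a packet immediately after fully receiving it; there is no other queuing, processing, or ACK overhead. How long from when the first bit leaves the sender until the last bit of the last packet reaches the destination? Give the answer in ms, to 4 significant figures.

360.8 ms

Per-hop transmission t_tx = L/R = 64000/33000000 = 1.93939 ms.
Per-hop propagation t_prop = 2400/180000000 = 0.0133333 ms.
Pipeline fill: first packet needs 4·t_tx to clear all hops; remaining 182 packets each add one t_tx.
Total = (4+183-1)·t_tx + 4·t_prop = 186·1.93939 + 4·0.0133333 = 360.8 ms.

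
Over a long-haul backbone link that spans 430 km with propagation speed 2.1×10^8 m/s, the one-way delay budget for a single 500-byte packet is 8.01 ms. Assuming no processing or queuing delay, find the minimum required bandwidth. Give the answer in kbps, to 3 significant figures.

671 kbps

L = 4000 bits.
Propagation delay = 430000 / 210000000 = 2.04762 ms.
Transmission budget = 8.01 − 2.04762 = 5.96238 ms.
R ≥ L / t_tx = 4000 bits / 0.00596238 s = 671 kbps.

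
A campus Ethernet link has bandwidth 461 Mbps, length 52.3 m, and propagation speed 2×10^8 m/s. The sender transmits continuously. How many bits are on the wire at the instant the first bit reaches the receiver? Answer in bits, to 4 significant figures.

Propagation delay = 52.3 / 200000000 = 2.615e-07 s.
BDP = R × t_prop = 461000000 × 2.615e-07 = 120.552 bits.

120.6 bits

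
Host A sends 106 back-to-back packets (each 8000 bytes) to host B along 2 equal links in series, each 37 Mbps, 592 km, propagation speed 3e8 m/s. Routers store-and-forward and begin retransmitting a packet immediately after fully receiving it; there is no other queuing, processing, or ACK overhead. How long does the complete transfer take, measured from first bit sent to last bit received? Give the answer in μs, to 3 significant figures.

189000 μs

Per-hop transmission t_tx = L/R = 64000/37000000 = 1729.73 μs.
Per-hop propagation t_prop = 592000/300000000 = 1973.33 μs.
Pipeline fill: first packet needs 2·t_tx to clear all hops; remaining 105 packets each add one t_tx.
Total = (2+106-1)·t_tx + 2·t_prop = 107·1729.73 + 2·1973.33 = 189000 μs.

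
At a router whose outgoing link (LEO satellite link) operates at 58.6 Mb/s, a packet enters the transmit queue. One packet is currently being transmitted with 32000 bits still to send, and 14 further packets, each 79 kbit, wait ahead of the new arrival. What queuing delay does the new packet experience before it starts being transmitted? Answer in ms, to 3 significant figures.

Each queued packet: L/R = 79000/58600000 = 1.34812 ms.
14 queued → 18.8737 ms.
Plus remaining 32000 bits of current packet: 0.546075 ms.
Queuing delay = 19.4 ms.

19.4 ms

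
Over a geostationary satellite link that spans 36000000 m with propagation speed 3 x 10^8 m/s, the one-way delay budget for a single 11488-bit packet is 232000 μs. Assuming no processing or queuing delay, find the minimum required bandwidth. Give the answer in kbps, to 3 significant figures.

Propagation delay = 36000000 / 300000000 = 120000 μs.
Transmission budget = 232000 − 120000 = 112000 μs.
R ≥ L / t_tx = 11488 bits / 0.112 s = 103 kbps.

103 kbps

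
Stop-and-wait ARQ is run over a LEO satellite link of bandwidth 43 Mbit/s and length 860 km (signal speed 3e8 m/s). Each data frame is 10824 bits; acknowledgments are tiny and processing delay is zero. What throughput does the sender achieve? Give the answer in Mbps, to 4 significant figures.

t_tx = L/R = 10824/43000000 = 0.000251721 s.
t_prop = 860000/300000000 = 0.00286667 s; RTT = 0.00573333 s.
Cycle = t_tx + RTT = 0.00598505 s.
Throughput = L / cycle = 10824 / 0.00598505 = 1.809 Mbps.

1.809 Mbps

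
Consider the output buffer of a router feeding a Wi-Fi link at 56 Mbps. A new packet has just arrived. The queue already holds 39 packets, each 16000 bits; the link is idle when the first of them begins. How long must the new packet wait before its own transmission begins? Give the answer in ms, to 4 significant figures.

Each queued packet: L/R = 16000/56000000 = 0.285714 ms.
39 queued → 11.1429 ms.
Queuing delay = 11.14 ms.

11.14 ms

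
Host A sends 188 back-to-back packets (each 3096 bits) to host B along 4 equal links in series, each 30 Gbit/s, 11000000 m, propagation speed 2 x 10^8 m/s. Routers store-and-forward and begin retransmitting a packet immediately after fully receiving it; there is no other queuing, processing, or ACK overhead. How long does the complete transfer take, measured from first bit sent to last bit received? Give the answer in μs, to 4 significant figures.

Per-hop transmission t_tx = L/R = 3096/30000000000 = 0.1032 μs.
Per-hop propagation t_prop = 11000000/200000000 = 55000 μs.
Pipeline fill: first packet needs 4·t_tx to clear all hops; remaining 187 packets each add one t_tx.
Total = (4+188-1)·t_tx + 4·t_prop = 191·0.1032 + 4·55000 = 220000 μs.

220000 μs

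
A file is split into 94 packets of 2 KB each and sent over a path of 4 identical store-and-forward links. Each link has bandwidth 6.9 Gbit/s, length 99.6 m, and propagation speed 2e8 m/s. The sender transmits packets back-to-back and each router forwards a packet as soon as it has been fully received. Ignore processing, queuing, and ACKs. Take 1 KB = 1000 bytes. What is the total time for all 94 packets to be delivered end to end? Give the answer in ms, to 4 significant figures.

0.2269 ms

Per-hop transmission t_tx = L/R = 16000/6900000000 = 0.00231884 ms.
Per-hop propagation t_prop = 99.6/200000000 = 0.000498 ms.
Pipeline fill: first packet needs 4·t_tx to clear all hops; remaining 93 packets each add one t_tx.
Total = (4+94-1)·t_tx + 4·t_prop = 97·0.00231884 + 4·0.000498 = 0.2269 ms.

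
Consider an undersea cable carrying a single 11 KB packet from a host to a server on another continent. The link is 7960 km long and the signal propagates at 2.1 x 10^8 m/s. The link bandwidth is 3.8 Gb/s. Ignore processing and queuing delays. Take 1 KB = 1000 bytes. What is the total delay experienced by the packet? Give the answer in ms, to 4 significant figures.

L = 88000 bits.
Transmission delay = L/R = 88000 / 3800000000 = 0.0231579 ms.
Propagation delay = d/s = 7960000 m / 210000000 m/s = 37.9048 ms.
Total = 37.93 ms.

37.93 ms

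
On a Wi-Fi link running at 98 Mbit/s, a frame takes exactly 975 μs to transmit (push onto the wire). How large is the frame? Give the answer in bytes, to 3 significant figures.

11900 bytes

L = R × t_tx = 98000000 b/s × 0.000975 s = 95550 bits.
In bytes: 95550 / 8 = 11900 bytes.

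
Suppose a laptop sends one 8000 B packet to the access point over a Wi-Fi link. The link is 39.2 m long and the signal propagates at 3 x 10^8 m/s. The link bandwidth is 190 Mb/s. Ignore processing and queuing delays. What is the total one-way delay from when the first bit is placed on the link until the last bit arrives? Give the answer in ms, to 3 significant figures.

L = 8000 × 8 = 64000 bits.
Transmission delay = L/R = 64000 / 190000000 = 0.336842 ms.
Propagation delay = d/s = 39.2 m / 300000000 m/s = 0.000130667 ms.
Total = 0.337 ms.

0.337 ms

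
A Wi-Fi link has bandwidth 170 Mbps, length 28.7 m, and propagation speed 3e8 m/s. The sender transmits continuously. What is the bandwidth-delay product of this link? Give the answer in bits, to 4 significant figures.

16.26 bits

Propagation delay = 28.7 / 300000000 = 9.56667e-08 s.
BDP = R × t_prop = 170000000 × 9.56667e-08 = 16.2633 bits.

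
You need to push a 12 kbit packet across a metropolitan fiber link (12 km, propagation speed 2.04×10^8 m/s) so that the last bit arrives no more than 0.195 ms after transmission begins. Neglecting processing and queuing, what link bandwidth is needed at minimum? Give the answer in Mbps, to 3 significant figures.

Propagation delay = 12000 / 204000000 = 0.0588235 ms.
Transmission budget = 0.195 − 0.0588235 = 0.136176 ms.
R ≥ L / t_tx = 12000 bits / 0.000136176 s = 88.1 Mbps.

88.1 Mbps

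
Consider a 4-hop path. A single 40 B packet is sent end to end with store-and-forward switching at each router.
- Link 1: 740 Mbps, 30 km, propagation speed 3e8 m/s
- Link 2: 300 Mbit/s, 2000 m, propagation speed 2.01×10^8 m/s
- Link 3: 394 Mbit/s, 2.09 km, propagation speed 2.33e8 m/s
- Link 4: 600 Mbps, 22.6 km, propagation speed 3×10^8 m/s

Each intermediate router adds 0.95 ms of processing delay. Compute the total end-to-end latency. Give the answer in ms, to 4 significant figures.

L = 40 × 8 = 320 bits.
Transmission delays (L/R per hop): 0.000432432, 0.00106667, 0.000812183, 0.000533333 ms; sum = 0.00284462 ms.
Propagation delays (d/s per hop): 0.1, 0.00995025, 0.00896996, 0.0753333 ms; sum = 0.194254 ms.
Processing at 3 router(s): 3 × 0.95 ms = 2.85 ms.
End-to-end = 3.047 ms.

3.047 ms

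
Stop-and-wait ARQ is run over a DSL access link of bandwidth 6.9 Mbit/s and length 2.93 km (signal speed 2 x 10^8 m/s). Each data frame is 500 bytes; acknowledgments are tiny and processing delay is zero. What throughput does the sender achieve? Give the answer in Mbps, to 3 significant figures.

t_tx = L/R = 4000/6900000 = 0.00057971 s.
t_prop = 2930/200000000 = 1.465e-05 s; RTT = 2.93e-05 s.
Cycle = t_tx + RTT = 0.00060901 s.
Throughput = L / cycle = 4000 / 0.00060901 = 6.57 Mbps.

6.57 Mbps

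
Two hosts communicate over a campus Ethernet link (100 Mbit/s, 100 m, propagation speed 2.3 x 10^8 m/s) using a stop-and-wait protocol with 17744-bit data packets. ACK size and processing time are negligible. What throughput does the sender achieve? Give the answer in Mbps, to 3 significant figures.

99.5 Mbps

t_tx = L/R = 17744/100000000 = 0.00017744 s.
t_prop = 100/2.3e+08 = 4.34783e-07 s; RTT = 8.69565e-07 s.
Cycle = t_tx + RTT = 0.00017831 s.
Throughput = L / cycle = 17744 / 0.00017831 = 99.5 Mbps.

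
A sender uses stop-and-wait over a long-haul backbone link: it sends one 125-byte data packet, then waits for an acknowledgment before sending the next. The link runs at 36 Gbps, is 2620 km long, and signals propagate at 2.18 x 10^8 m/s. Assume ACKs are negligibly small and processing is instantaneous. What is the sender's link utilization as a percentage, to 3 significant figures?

0.000116 %

t_tx = L/R = 1000/36000000000 = 2.77778e-08 s.
t_prop = 2620000/2.18e+08 = 0.0120183 s; RTT = 0.0240367 s.
Cycle = t_tx + RTT = 0.0240367 s.
Utilization = t_tx / cycle = 2.77778e-08/0.0240367 = 0.000116 %.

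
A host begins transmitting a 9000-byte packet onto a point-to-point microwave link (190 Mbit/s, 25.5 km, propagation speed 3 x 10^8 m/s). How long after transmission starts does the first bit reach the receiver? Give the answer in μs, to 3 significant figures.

First bit experiences only propagation delay: d/s = 25500/300000000 = 85.0 μs.

85.0 μs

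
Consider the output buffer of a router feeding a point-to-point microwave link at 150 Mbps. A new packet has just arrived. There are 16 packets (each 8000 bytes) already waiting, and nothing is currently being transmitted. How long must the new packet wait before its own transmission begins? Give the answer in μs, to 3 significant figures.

6830 μs

Each queued packet: L/R = 64000/150000000 = 426.667 μs.
16 queued → 6826.67 μs.
Queuing delay = 6830 μs.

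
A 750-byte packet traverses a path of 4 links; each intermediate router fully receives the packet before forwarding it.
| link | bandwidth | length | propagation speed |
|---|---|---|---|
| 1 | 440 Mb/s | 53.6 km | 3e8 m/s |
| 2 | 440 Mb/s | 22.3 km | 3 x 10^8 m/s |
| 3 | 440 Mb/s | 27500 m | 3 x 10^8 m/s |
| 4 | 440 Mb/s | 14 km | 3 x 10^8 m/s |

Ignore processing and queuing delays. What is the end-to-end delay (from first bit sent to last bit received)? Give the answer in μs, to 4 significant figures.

L = 750 × 8 = 6000 bits.
Transmission delay per hop = L/R = 6000/440000000 = 13.6364 μs; 4 hops → 54.5455 μs.
Propagation delays (d/s per hop): 178.667, 74.3333, 91.6667, 46.6667 μs; sum = 391.333 μs.
End-to-end = 445.9 μs.

445.9 μs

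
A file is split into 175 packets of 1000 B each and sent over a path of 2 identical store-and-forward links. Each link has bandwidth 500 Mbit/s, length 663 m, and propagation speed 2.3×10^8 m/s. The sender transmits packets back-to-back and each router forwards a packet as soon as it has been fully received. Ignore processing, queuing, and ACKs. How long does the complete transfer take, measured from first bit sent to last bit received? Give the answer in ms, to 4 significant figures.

Per-hop transmission t_tx = L/R = 8000/500000000 = 0.016 ms.
Per-hop propagation t_prop = 663/2.3e+08 = 0.00288261 ms.
Pipeline fill: first packet needs 2·t_tx to clear all hops; remaining 174 packets each add one t_tx.
Total = (2+175-1)·t_tx + 2·t_prop = 176·0.016 + 2·0.00288261 = 2.822 ms.

2.822 ms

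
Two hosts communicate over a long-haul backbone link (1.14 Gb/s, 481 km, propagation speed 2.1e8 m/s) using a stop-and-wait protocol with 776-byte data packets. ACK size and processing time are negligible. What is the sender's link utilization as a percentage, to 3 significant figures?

t_tx = L/R = 6208/1140000000 = 5.44561e-06 s.
t_prop = 481000/210000000 = 0.00229048 s; RTT = 0.00458095 s.
Cycle = t_tx + RTT = 0.0045864 s.
Utilization = t_tx / cycle = 5.44561e-06/0.0045864 = 0.119 %.

0.119 %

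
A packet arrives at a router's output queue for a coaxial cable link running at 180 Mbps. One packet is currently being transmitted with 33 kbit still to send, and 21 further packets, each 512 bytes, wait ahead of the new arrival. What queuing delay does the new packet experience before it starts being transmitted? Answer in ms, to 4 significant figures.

0.6612 ms

Each queued packet: L/R = 4096/180000000 = 0.0227556 ms.
21 queued → 0.477867 ms.
Plus remaining 33000 bits of current packet: 0.183333 ms.
Queuing delay = 0.6612 ms.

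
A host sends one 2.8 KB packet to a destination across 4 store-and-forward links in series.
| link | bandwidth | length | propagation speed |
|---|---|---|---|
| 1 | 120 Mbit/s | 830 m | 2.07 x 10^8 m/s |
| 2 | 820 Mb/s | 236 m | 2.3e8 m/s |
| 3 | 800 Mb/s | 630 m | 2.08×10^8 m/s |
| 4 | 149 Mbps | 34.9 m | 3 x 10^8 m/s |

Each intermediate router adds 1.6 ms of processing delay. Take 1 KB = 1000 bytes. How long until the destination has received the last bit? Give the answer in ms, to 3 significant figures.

5.20 ms

L = 22400 bits.
Transmission delays (L/R per hop): 0.186667, 0.0273171, 0.028, 0.150336 ms; sum = 0.392319 ms.
Propagation delays (d/s per hop): 0.00400966, 0.00102609, 0.00302885, 0.000116333 ms; sum = 0.00818093 ms.
Processing at 3 router(s): 3 × 1.6 ms = 4.8 ms.
End-to-end = 5.20 ms.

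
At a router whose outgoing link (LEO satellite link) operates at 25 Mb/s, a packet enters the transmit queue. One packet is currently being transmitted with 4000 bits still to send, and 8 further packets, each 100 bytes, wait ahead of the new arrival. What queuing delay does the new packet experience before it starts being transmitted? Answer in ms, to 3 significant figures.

0.416 ms

Each queued packet: L/R = 800/25000000 = 0.032 ms.
8 queued → 0.256 ms.
Plus remaining 4000 bits of current packet: 0.16 ms.
Queuing delay = 0.416 ms.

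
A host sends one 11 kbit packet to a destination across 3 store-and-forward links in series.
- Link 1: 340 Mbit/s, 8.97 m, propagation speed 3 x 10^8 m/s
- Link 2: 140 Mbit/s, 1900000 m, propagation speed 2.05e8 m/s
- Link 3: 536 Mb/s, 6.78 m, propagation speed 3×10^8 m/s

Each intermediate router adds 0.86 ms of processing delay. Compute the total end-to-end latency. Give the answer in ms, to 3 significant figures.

11.1 ms

L = 11000 bits.
Transmission delays (L/R per hop): 0.0323529, 0.0785714, 0.0205224 ms; sum = 0.131447 ms.
Propagation delays (d/s per hop): 2.99e-05, 9.26829, 2.26e-05 ms; sum = 9.26835 ms.
Processing at 2 router(s): 2 × 0.86 ms = 1.72 ms.
End-to-end = 11.1 ms.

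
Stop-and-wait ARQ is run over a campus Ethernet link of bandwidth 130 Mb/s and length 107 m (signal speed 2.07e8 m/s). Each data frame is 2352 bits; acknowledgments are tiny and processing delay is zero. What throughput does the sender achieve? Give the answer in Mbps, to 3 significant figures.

t_tx = L/R = 2352/130000000 = 1.80923e-05 s.
t_prop = 107/2.07e+08 = 5.16908e-07 s; RTT = 1.03382e-06 s.
Cycle = t_tx + RTT = 1.91261e-05 s.
Throughput = L / cycle = 2352 / 1.91261e-05 = 123 Mbps.

123 Mbps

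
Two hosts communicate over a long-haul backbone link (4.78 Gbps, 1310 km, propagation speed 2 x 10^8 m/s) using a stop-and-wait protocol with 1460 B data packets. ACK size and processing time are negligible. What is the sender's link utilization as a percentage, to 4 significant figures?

t_tx = L/R = 11680/4780000000 = 2.44351e-06 s.
t_prop = 1310000/200000000 = 0.00655 s; RTT = 0.0131 s.
Cycle = t_tx + RTT = 0.0131024 s.
Utilization = t_tx / cycle = 2.44351e-06/0.0131024 = 0.01865 %.

0.01865 %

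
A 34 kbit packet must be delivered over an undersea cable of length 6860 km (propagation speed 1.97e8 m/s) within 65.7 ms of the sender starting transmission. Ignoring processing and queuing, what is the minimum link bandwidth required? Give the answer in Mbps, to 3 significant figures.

1.10 Mbps

Propagation delay = 6860000 / 197000000 = 34.8223 ms.
Transmission budget = 65.7 − 34.8223 = 30.8777 ms.
R ≥ L / t_tx = 34000 bits / 0.0308777 s = 1.10 Mbps.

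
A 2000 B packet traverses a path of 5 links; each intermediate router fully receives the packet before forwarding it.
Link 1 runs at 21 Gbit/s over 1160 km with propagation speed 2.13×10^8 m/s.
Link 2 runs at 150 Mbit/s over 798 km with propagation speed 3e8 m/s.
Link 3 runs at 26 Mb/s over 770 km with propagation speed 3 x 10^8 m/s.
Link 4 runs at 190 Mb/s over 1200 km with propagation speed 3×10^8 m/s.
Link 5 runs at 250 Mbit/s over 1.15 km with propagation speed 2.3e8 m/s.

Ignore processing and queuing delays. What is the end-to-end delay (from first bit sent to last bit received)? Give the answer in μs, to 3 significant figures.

15500 μs

L = 2000 × 8 = 16000 bits.
Transmission delays (L/R per hop): 0.761905, 106.667, 615.385, 84.2105, 64 μs; sum = 871.024 μs.
Propagation delays (d/s per hop): 5446.01, 2660, 2566.67, 4000, 5 μs; sum = 14677.7 μs.
End-to-end = 15500 μs.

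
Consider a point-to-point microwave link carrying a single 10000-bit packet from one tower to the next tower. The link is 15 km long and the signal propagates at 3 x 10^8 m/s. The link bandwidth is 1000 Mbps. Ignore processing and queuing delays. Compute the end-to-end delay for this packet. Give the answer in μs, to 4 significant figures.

60.00 μs

Transmission delay = L/R = 10000 / 1000000000 = 10 μs.
Propagation delay = d/s = 15000 m / 300000000 m/s = 50 μs.
Total = 60.00 μs.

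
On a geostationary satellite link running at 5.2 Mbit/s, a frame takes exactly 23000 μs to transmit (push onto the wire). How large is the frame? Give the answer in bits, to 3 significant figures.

L = R × t_tx = 5200000 b/s × 0.023 s = 119600 bits.

120000 bits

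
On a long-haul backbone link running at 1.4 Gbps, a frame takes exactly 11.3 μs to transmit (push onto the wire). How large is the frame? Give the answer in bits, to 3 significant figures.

15800 bits

L = R × t_tx = 1400000000 b/s × 1.13e-05 s = 15820 bits.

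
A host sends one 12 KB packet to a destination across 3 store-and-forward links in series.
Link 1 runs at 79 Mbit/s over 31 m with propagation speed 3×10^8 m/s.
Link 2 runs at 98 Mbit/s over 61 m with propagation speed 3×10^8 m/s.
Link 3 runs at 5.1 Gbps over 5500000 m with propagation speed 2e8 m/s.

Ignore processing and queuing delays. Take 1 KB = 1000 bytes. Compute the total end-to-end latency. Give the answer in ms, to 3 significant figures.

29.7 ms

L = 96000 bits.
Transmission delays (L/R per hop): 1.21519, 0.979592, 0.0188235 ms; sum = 2.21361 ms.
Propagation delays (d/s per hop): 0.000103333, 0.000203333, 27.5 ms; sum = 27.5003 ms.
End-to-end = 29.7 ms.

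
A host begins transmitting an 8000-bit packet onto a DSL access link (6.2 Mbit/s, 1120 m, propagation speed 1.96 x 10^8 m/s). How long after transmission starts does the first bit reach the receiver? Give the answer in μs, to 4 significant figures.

First bit experiences only propagation delay: d/s = 1120/196000000 = 5.714 μs.

5.714 μs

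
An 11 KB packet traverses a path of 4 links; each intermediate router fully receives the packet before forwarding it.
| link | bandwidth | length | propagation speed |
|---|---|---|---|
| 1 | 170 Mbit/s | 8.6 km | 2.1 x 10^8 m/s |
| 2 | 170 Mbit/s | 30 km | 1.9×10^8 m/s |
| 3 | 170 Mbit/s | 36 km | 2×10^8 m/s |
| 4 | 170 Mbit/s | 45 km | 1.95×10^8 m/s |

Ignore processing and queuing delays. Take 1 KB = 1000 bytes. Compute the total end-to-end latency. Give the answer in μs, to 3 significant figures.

L = 88000 bits.
Transmission delay per hop = L/R = 88000/170000000 = 517.647 μs; 4 hops → 2070.59 μs.
Propagation delays (d/s per hop): 40.9524, 157.895, 180, 230.769 μs; sum = 609.616 μs.
End-to-end = 2680 μs.

2680 μs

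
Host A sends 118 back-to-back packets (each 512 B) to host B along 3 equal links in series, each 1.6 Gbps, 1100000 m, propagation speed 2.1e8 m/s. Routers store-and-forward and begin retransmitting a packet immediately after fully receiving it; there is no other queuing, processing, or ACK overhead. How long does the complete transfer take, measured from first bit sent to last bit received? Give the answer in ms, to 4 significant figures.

Per-hop transmission t_tx = L/R = 4096/1600000000 = 0.00256 ms.
Per-hop propagation t_prop = 1100000/210000000 = 5.2381 ms.
Pipeline fill: first packet needs 3·t_tx to clear all hops; remaining 117 packets each add one t_tx.
Total = (3+118-1)·t_tx + 3·t_prop = 120·0.00256 + 3·5.2381 = 16.02 ms.

16.02 ms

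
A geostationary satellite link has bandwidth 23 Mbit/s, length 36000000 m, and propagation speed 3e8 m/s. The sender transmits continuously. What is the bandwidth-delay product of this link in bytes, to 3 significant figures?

Propagation delay = 36000000 / 300000000 = 0.12 s.
BDP = R × t_prop = 23000000 × 0.12 = 2760000 bits.
In bytes: 2760000/8 = 345000 bytes.

345000 bytes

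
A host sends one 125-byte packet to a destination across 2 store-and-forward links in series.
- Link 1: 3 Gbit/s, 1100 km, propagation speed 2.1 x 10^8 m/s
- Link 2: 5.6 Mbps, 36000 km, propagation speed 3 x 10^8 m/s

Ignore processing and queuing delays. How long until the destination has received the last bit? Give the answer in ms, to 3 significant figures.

125 ms

L = 125 × 8 = 1000 bits.
Transmission delays (L/R per hop): 0.000333333, 0.178571 ms; sum = 0.178905 ms.
Propagation delays (d/s per hop): 5.2381, 120 ms; sum = 125.238 ms.
End-to-end = 125 ms.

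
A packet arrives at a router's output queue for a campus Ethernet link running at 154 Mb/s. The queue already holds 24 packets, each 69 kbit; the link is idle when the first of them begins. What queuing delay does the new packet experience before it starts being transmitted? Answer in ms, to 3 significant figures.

Each queued packet: L/R = 69000/154000000 = 0.448052 ms.
24 queued → 10.7532 ms.
Queuing delay = 10.8 ms.

10.8 ms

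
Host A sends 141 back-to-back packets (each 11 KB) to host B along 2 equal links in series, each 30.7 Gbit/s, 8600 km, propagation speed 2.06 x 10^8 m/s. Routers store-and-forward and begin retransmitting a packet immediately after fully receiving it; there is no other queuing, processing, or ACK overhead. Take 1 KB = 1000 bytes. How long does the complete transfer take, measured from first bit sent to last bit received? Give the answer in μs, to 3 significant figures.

83900 μs

Per-hop transmission t_tx = L/R = 88000/30700000000 = 2.86645 μs.
Per-hop propagation t_prop = 8600000/206000000 = 41747.6 μs.
Pipeline fill: first packet needs 2·t_tx to clear all hops; remaining 140 packets each add one t_tx.
Total = (2+141-1)·t_tx + 2·t_prop = 142·2.86645 + 2·41747.6 = 83900 μs.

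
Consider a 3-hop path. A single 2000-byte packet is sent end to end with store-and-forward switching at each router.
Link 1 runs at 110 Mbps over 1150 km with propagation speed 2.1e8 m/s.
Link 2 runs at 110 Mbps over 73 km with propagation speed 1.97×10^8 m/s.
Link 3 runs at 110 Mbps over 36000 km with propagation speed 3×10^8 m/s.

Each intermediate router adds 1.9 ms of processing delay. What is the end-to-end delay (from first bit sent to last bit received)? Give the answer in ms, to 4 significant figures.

L = 2000 × 8 = 16000 bits.
Transmission delay per hop = L/R = 16000/110000000 = 0.145455 ms; 3 hops → 0.436364 ms.
Propagation delays (d/s per hop): 5.47619, 0.370558, 120 ms; sum = 125.847 ms.
Processing at 2 router(s): 2 × 1.9 ms = 3.8 ms.
End-to-end = 130.1 ms.

130.1 ms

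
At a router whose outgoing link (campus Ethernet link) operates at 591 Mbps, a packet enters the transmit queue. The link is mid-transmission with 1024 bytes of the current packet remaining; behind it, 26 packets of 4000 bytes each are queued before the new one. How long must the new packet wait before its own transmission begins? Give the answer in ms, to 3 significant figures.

1.42 ms

Each queued packet: L/R = 32000/591000000 = 0.0541455 ms.
26 queued → 1.40778 ms.
Plus remaining 8192 bits of current packet: 0.0138613 ms.
Queuing delay = 1.42 ms.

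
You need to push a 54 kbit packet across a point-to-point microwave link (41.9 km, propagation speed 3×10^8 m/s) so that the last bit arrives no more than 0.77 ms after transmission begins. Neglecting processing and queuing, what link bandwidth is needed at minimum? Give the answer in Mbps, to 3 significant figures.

85.7 Mbps

Propagation delay = 41900 / 300000000 = 0.139667 ms.
Transmission budget = 0.77 − 0.139667 = 0.630333 ms.
R ≥ L / t_tx = 54000 bits / 0.000630333 s = 85.7 Mbps.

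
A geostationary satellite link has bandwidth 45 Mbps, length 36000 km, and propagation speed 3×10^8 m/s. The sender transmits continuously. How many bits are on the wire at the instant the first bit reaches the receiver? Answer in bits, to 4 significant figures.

Propagation delay = 36000000 / 300000000 = 0.12 s.
BDP = R × t_prop = 45000000 × 0.12 = 5400000 bits.

5400000 bits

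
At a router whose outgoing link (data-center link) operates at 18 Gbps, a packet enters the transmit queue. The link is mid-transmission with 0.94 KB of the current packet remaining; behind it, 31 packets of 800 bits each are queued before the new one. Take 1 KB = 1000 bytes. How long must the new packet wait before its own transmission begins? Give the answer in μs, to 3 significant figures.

Each queued packet: L/R = 800/18000000000 = 0.0444444 μs.
31 queued → 1.37778 μs.
Plus remaining 7520 bits of current packet: 0.417778 μs.
Queuing delay = 1.80 μs.

1.80 μs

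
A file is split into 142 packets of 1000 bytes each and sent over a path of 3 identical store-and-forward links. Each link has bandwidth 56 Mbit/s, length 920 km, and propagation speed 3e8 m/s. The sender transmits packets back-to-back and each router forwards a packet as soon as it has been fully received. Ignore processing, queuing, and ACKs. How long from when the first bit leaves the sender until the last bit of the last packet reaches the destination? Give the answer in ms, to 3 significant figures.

Per-hop transmission t_tx = L/R = 8000/56000000 = 0.142857 ms.
Per-hop propagation t_prop = 920000/300000000 = 3.06667 ms.
Pipeline fill: first packet needs 3·t_tx to clear all hops; remaining 141 packets each add one t_tx.
Total = (3+142-1)·t_tx + 3·t_prop = 144·0.142857 + 3·3.06667 = 29.8 ms.

29.8 ms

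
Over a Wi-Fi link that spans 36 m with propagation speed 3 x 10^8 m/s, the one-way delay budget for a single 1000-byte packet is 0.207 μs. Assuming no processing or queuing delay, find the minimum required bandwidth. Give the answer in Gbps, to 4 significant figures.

91.95 Gbps

L = 8000 bits.
Propagation delay = 36 / 300000000 = 0.12 μs.
Transmission budget = 0.207 − 0.12 = 0.087 μs.
R ≥ L / t_tx = 8000 bits / 8.7e-08 s = 91.95 Gbps.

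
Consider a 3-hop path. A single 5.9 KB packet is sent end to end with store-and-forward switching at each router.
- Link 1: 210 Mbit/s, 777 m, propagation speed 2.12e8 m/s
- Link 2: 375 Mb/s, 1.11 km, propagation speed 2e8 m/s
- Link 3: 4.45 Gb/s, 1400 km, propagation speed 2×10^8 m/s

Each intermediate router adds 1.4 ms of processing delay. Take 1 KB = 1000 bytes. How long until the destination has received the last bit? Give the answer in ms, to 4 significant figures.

L = 47200 bits.
Transmission delays (L/R per hop): 0.224762, 0.125867, 0.0106067 ms; sum = 0.361235 ms.
Propagation delays (d/s per hop): 0.00366509, 0.00555, 7 ms; sum = 7.00922 ms.
Processing at 2 router(s): 2 × 1.4 ms = 2.8 ms.
End-to-end = 10.17 ms.

10.17 ms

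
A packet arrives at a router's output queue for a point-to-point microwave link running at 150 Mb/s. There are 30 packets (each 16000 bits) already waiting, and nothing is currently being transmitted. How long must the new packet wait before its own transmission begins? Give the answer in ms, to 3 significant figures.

3.20 ms

Each queued packet: L/R = 16000/150000000 = 0.106667 ms.
30 queued → 3.2 ms.
Queuing delay = 3.20 ms.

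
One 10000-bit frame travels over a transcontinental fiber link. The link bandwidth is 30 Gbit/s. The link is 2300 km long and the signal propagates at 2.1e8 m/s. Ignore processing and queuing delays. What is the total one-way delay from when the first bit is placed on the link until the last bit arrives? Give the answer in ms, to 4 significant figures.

Transmission delay = L/R = 10000 / 30000000000 = 0.000333333 ms.
Propagation delay = d/s = 2300000 m / 210000000 m/s = 10.9524 ms.
Total = 10.95 ms.

10.95 ms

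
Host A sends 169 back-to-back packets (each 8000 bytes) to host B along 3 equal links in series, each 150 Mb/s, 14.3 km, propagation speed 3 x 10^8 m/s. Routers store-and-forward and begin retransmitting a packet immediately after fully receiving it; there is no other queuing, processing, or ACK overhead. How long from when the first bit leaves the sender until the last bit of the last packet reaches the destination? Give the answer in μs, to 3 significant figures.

Per-hop transmission t_tx = L/R = 64000/150000000 = 426.667 μs.
Per-hop propagation t_prop = 14300/300000000 = 47.6667 μs.
Pipeline fill: first packet needs 3·t_tx to clear all hops; remaining 168 packets each add one t_tx.
Total = (3+169-1)·t_tx + 3·t_prop = 171·426.667 + 3·47.6667 = 73100 μs.

73100 μs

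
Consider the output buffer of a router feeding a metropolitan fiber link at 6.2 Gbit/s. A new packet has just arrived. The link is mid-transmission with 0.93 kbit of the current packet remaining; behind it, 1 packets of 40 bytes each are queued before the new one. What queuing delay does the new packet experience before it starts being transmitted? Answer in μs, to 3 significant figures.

0.202 μs

Each queued packet: L/R = 320/6200000000 = 0.0516129 μs.
1 queued → 0.0516129 μs.
Plus remaining 930 bits of current packet: 0.15 μs.
Queuing delay = 0.202 μs.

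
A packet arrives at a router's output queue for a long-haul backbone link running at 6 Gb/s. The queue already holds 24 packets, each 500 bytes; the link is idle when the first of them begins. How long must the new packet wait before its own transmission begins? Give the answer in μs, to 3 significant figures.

Each queued packet: L/R = 4000/6000000000 = 0.666667 μs.
24 queued → 16 μs.
Queuing delay = 16.0 μs.

16.0 μs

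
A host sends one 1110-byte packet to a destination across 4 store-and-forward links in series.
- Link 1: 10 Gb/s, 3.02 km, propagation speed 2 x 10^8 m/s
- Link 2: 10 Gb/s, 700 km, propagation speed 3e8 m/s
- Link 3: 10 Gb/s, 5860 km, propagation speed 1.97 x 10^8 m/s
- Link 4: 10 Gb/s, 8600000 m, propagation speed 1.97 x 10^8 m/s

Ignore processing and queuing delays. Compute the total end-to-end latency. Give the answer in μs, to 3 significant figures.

75800 μs

L = 1110 × 8 = 8880 bits.
Transmission delay per hop = L/R = 8880/10000000000 = 0.888 μs; 4 hops → 3.552 μs.
Propagation delays (d/s per hop): 15.1, 2333.33, 29746.2, 43654.8 μs; sum = 75749.4 μs.
End-to-end = 75800 μs.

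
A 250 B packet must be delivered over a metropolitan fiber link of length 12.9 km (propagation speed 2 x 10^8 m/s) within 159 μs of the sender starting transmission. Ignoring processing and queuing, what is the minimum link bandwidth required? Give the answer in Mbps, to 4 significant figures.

21.16 Mbps

L = 2000 bits.
Propagation delay = 12900 / 200000000 = 64.5 μs.
Transmission budget = 159 − 64.5 = 94.5 μs.
R ≥ L / t_tx = 2000 bits / 9.45e-05 s = 21.16 Mbps.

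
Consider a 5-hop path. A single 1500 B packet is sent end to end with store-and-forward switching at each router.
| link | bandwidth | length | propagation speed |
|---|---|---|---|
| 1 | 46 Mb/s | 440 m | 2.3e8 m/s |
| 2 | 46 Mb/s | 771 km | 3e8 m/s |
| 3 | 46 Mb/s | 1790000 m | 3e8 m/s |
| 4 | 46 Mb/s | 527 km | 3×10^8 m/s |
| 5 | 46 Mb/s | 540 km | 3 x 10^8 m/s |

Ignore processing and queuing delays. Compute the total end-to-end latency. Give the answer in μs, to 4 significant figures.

13400 μs

L = 1500 × 8 = 12000 bits.
Transmission delay per hop = L/R = 12000/46000000 = 260.87 μs; 5 hops → 1304.35 μs.
Propagation delays (d/s per hop): 1.91304, 2570, 5966.67, 1756.67, 1800 μs; sum = 12095.2 μs.
End-to-end = 13400 μs.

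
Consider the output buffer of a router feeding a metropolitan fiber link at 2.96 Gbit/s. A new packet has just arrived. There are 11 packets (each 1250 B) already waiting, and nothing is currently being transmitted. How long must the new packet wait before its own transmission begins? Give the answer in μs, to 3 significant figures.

Each queued packet: L/R = 10000/2960000000 = 3.37838 μs.
11 queued → 37.1622 μs.
Queuing delay = 37.2 μs.

37.2 μs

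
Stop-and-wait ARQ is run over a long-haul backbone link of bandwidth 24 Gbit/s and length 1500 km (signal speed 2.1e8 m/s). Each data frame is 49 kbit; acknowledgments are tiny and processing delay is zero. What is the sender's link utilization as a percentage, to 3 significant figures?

t_tx = L/R = 49000/24000000000 = 2.04167e-06 s.
t_prop = 1500000/210000000 = 0.00714286 s; RTT = 0.0142857 s.
Cycle = t_tx + RTT = 0.0142878 s.
Utilization = t_tx / cycle = 2.04167e-06/0.0142878 = 0.0143 %.

0.0143 %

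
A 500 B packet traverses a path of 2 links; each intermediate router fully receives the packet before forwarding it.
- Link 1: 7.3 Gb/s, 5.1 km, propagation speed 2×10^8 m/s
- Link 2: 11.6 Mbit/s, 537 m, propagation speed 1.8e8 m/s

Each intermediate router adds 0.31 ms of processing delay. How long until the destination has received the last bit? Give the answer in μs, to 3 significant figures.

L = 500 × 8 = 4000 bits.
Transmission delays (L/R per hop): 0.547945, 344.828 μs; sum = 345.376 μs.
Propagation delays (d/s per hop): 25.5, 2.98333 μs; sum = 28.4833 μs.
Processing at 1 router(s): 1 × 0.31 ms = 310 μs.
End-to-end = 684 μs.

684 μs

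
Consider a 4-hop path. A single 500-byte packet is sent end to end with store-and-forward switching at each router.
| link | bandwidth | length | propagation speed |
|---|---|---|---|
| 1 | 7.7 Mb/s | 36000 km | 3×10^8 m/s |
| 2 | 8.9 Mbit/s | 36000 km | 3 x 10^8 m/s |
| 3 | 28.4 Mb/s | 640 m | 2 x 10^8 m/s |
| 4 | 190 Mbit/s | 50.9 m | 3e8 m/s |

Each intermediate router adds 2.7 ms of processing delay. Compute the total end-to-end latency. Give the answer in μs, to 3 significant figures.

L = 500 × 8 = 4000 bits.
Transmission delays (L/R per hop): 519.481, 449.438, 140.845, 21.0526 μs; sum = 1130.82 μs.
Propagation delays (d/s per hop): 120000, 120000, 3.2, 0.169667 μs; sum = 240003 μs.
Processing at 3 router(s): 3 × 2.7 ms = 8100 μs.
End-to-end = 249000 μs.

249000 μs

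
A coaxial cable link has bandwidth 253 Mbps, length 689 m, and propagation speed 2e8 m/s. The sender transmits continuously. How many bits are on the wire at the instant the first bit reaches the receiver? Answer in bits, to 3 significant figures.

Propagation delay = 689 / 200000000 = 3.445e-06 s.
BDP = R × t_prop = 253000000 × 3.445e-06 = 871.585 bits.

872 bits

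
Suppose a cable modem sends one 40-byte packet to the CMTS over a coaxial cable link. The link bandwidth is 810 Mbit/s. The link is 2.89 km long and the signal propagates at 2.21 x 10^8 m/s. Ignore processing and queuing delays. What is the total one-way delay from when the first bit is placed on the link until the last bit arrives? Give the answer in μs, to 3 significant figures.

13.5 μs

L = 40 × 8 = 320 bits.
Transmission delay = L/R = 320 / 810000000 = 0.395062 μs.
Propagation delay = d/s = 2890 m / 221000000 m/s = 13.0769 μs.
Total = 13.5 μs.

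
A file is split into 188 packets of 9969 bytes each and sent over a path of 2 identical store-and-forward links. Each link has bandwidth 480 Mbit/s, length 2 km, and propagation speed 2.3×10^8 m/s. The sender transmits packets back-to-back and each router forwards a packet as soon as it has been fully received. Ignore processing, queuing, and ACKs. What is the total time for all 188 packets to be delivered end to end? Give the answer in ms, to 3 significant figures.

Per-hop transmission t_tx = L/R = 79752/480000000 = 0.16615 ms.
Per-hop propagation t_prop = 2000/2.3e+08 = 0.00869565 ms.
Pipeline fill: first packet needs 2·t_tx to clear all hops; remaining 187 packets each add one t_tx.
Total = (2+188-1)·t_tx + 2·t_prop = 189·0.16615 + 2·0.00869565 = 31.4 ms.

31.4 ms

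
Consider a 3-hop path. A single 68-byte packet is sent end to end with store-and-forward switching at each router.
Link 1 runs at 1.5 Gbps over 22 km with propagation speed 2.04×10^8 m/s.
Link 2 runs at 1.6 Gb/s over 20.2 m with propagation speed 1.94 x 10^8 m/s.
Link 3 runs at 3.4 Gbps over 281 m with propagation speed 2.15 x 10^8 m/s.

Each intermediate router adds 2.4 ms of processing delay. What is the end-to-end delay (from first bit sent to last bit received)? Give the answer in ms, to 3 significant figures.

L = 68 × 8 = 544 bits.
Transmission delays (L/R per hop): 0.000362667, 0.00034, 0.00016 ms; sum = 0.000862667 ms.
Propagation delays (d/s per hop): 0.107843, 0.000104124, 0.00130698 ms; sum = 0.109254 ms.
Processing at 2 router(s): 2 × 2.4 ms = 4.8 ms.
End-to-end = 4.91 ms.

4.91 ms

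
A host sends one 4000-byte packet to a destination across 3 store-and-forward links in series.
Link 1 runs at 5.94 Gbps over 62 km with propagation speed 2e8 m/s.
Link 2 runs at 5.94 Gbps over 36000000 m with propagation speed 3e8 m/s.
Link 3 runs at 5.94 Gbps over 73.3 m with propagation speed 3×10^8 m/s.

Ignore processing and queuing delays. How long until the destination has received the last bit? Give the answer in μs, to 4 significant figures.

120300 μs

L = 4000 × 8 = 32000 bits.
Transmission delay per hop = L/R = 32000/5940000000 = 5.38721 μs; 3 hops → 16.1616 μs.
Propagation delays (d/s per hop): 310, 120000, 0.244333 μs; sum = 120310 μs.
End-to-end = 120300 μs.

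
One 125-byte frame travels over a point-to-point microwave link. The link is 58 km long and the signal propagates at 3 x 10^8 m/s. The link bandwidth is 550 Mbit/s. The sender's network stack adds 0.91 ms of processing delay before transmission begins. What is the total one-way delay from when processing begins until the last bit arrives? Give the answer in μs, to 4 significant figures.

1105 μs

L = 125 × 8 = 1000 bits.
Transmission delay = L/R = 1000 / 550000000 = 1.81818 μs.
Propagation delay = d/s = 58000 m / 300000000 m/s = 193.333 μs.
Plus processing delay 0.91 ms = 910 μs.
Total = 1105 μs.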